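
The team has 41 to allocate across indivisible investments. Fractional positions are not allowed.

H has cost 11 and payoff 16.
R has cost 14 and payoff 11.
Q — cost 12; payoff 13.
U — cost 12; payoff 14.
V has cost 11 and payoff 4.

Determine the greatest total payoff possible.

43

H + R + U: cost 11 + 14 + 12 = 37 ≤ 41, payoff 16 + 11 + 14 = 41.
H + Q + U: cost 11 + 12 + 12 = 35 ≤ 41, payoff 16 + 13 + 14 = 43.
H + R + Q: cost 11 + 14 + 12 = 37 ≤ 41, payoff 16 + 11 + 13 = 40.
Best is H, Q, and U with total payoff 43.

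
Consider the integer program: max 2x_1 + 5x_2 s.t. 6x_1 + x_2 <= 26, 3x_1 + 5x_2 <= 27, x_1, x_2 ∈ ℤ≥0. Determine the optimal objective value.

25

Relaxing integrality, the LP optimum is 27.00 at (x_1,x_2) = (0, 5.4), which is not an integer point.
(x_1,x_2)=(0,5): 6·0+1·5=5≤26, 3·0+5·5=25≤27, objective 25.
(x_1,x_2)=(1,4): 6·1+1·4=10≤26, 3·1+5·4=23≤27, objective 22.
The best lattice point is (0,5), giving 25.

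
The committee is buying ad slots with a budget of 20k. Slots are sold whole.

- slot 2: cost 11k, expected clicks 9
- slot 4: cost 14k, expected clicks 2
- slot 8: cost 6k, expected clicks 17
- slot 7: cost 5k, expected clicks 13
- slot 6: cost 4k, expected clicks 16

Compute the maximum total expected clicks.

Allowing fractional choices, the relaxed optimum would be about 50.1, but ad slots are indivisible.
slot 8 + slot 7 + slot 6: cost 6 + 5 + 4 = 15 ≤ 20, expected clicks 17 + 13 + 16 = 46.
slot 2 + slot 7 + slot 6: cost 11 + 5 + 4 = 20 ≤ 20, expected clicks 9 + 13 + 16 = 38.
Best is slot 8, slot 7, and slot 6 with total expected clicks 46.

46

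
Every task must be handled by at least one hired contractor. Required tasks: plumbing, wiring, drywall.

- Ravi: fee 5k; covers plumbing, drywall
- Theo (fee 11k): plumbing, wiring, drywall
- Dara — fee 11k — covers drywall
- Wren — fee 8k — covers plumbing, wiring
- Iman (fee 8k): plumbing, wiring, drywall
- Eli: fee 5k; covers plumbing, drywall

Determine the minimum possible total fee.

The greedy cost-per-new-task heuristic would pick Ravi and Wren for 13, but a cheaper cover exists.
Iman alone covers plumbing, wiring, drywall — every task.
Total fee: 8.
No cover costs less than 8.

8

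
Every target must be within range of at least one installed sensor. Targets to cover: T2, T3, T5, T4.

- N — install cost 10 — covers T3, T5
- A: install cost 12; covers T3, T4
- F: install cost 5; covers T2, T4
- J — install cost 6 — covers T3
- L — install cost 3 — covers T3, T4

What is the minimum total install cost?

The greedy cost-per-new-target heuristic would pick L, F, and N for 18, but a cheaper cover exists.
Choose N and F: together they cover T2, T3, T5, T4 — every target.
Total install cost: 10 + 5 = 15.
No cover costs less than 15.

15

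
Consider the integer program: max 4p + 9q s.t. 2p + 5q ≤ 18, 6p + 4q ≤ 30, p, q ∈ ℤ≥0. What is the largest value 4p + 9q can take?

31

(p,q)=(1,3) is feasible, giving 31.
(p,q)=(3,2) is feasible, giving 30.
(p,q)=(0,3) is feasible, giving 27.
The best lattice point is (1,3), giving 31.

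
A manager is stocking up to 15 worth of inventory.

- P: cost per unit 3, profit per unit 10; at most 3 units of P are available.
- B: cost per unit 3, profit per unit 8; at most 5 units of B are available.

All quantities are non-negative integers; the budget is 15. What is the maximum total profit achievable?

46

3×P and 2×B: cost 15 ≤ 15, profit 3·10 + 2·8 = 46.
2×P and 3×B: cost 15 ≤ 15, profit 2·10 + 3·8 = 44.
Best is 46.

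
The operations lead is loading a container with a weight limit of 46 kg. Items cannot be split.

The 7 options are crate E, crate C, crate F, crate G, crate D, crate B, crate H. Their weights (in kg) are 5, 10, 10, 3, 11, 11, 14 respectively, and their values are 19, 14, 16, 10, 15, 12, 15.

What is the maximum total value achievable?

Take crate E, crate F, crate G, crate D, and crate H: weight 5 + 10 + 3 + 11 + 14 = 43 ≤ 46, value 19 + 16 + 10 + 15 + 15 = 75.
No other feasible combination does better.

75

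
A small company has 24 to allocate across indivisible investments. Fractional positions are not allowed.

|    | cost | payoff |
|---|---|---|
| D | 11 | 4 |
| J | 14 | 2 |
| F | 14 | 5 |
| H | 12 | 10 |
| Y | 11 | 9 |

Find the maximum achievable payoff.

19

Allowing fractional choices, the relaxed optimum would be about 19.4, but investments are indivisible.
D + H: cost 11 + 12 = 23 ≤ 24, payoff 4 + 10 = 14.
H + Y: cost 12 + 11 = 23 ≤ 24, payoff 10 + 9 = 19.
Best is H and Y with total payoff 19.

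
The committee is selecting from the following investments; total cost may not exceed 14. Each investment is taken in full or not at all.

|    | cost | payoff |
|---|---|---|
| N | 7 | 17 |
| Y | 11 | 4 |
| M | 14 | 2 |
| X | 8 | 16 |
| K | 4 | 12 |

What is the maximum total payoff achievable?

29

Allowing fractional choices, the relaxed optimum would be about 35.0, but investments are indivisible.
X + K: cost 8 + 4 = 12 ≤ 14, payoff 16 + 12 = 28.
N + K: cost 7 + 4 = 11 ≤ 14, payoff 17 + 12 = 29.
Best is N and K with total payoff 29.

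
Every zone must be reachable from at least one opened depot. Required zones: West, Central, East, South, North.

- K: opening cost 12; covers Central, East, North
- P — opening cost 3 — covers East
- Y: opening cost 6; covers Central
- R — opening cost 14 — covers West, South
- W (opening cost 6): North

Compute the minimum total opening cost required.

26

The greedy cost-per-new-zone heuristic would pick P, K, and R for 29, but a cheaper cover exists.
Choose K and R: together they cover West, Central, East, South, North — every zone.
Total opening cost: 12 + 14 = 26.
No cover costs less than 26.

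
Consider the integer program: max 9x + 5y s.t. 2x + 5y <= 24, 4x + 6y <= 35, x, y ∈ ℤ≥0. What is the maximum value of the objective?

72

(x,y)=(8,0) is feasible, giving 72.
(x,y)=(7,1) is feasible, giving 68.
(x,y)=(7,0) is feasible, giving 63.
The best lattice point is (8,0), giving 72.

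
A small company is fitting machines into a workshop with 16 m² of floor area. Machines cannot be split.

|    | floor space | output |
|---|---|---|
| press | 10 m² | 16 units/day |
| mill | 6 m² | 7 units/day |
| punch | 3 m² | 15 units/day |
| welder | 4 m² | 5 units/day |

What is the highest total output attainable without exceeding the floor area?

This is a 0-1 knapsack instance.
Take press and punch: floor space 10 + 3 = 13 ≤ 16, output 16 + 15 = 31.
No other feasible combination does better.

31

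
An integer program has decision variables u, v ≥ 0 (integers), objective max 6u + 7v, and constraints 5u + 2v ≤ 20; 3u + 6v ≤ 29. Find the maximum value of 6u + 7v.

(u,v)=(1,4): 5·1+2·4=13≤20, 3·1+6·4=27≤29, objective 34.
(u,v)=(2,3): 5·2+2·3=16≤20, 3·2+6·3=24≤29, objective 33.
No feasible integer point exceeds 34.

34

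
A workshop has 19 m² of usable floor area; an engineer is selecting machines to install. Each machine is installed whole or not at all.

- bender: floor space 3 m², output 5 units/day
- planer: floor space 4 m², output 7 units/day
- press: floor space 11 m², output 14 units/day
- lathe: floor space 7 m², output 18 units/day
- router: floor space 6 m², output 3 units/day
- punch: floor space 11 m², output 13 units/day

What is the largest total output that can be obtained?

32

Take press and lathe: floor space 11 + 7 = 18 ≤ 19, output 14 + 18 = 32.
No other feasible combination does better.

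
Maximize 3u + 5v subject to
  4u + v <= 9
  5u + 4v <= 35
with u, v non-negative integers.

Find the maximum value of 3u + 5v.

40

(u,v)=(0,8) is feasible, giving 40.
(u,v)=(0,7) is feasible, giving 35.
Maximum is 40 at (u,v)=(0,8).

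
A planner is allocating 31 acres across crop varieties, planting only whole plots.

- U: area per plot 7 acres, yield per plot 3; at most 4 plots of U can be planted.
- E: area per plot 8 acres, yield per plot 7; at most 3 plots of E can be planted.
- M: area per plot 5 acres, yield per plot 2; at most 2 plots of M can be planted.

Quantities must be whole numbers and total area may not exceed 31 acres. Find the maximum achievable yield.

E has the best ratio (7/8); taking only E gives at most 3×7 = 21 (stopped by the area limit).
Mixing does better — 1×U and 3×E: area 31 ≤ 31, yield 1·3 + 3·7 = 24.

24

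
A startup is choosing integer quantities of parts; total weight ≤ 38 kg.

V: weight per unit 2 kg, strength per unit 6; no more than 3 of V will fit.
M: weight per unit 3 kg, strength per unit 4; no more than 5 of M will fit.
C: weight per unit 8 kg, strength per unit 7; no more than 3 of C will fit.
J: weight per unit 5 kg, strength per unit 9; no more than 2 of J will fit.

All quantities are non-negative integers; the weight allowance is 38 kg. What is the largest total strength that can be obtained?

3×V, 2×M, 2×C, and 2×J: weight 38 ≤ 38, strength 3·6 + 2·4 + 2·7 + 2·9 = 58.
3×V, 4×M, 1×C, and 2×J: weight 36 ≤ 38, strength 3·6 + 4·4 + 1·7 + 2·9 = 59.
Best is 59.

59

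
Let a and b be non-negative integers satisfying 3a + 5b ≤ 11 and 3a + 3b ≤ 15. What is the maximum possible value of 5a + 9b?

19

The continuous relaxation peaks at (0, 2.2) with value 19.80; rounding to a feasible lattice point costs some objective.
(a,b)=(2,1): 3·2+5·1=11≤11, 3·2+3·1=9≤15, objective 19.
(a,b)=(0,2): 3·0+5·2=10≤11, 3·0+3·2=6≤15, objective 18.
(a,b)=(3,0): 3·3+5·0=9≤11, 3·3+3·0=9≤15, objective 15.
Maximum is 19 at (a,b)=(2,1).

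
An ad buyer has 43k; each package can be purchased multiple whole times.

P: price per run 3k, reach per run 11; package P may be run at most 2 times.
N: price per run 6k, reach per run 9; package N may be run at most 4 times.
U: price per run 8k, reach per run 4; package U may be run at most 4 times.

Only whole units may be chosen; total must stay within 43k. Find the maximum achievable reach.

62

P has the best ratio (11/3); taking only P gives at most 2×11 = 22 (stopped by the supply cap of 2).
Mixing does better — 2×P, 4×N, and 1×U: price 38 ≤ 43, reach 2·11 + 4·9 + 1·4 = 62.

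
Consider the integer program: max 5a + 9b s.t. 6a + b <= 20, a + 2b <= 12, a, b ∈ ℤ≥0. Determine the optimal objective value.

Relaxing integrality, the LP optimum is 55.27 at (a,b) = (2.55, 4.73), which is not an integer point.
(a,b)=(2,5): 6·2+1·5=17≤20, 1·2+2·5=12≤12, objective 55.
(a,b)=(1,5): 6·1+1·5=11≤20, 1·1+2·5=11≤12, objective 50.
No feasible integer point exceeds 55.

55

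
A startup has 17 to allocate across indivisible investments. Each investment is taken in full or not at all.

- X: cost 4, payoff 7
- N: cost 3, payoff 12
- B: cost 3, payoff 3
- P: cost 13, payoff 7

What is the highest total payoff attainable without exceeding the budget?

Take X, N, and B: cost 4 + 3 + 3 = 10 ≤ 17, payoff 7 + 12 + 3 = 22.
No other feasible combination does better.

22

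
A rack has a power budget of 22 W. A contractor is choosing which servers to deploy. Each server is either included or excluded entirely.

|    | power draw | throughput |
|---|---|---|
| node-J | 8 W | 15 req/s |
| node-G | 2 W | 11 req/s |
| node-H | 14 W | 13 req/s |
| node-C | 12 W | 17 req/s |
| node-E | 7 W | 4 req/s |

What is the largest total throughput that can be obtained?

43

node-J + node-C: power draw 8 + 12 = 20 ≤ 22, throughput 15 + 17 = 32.
node-J + node-G + node-C: power draw 8 + 2 + 12 = 22 ≤ 22, throughput 15 + 11 + 17 = 43.
node-G + node-C + node-E: power draw 2 + 12 + 7 = 21 ≤ 22, throughput 11 + 17 + 4 = 32.
Best is node-J, node-G, and node-C with total throughput 43.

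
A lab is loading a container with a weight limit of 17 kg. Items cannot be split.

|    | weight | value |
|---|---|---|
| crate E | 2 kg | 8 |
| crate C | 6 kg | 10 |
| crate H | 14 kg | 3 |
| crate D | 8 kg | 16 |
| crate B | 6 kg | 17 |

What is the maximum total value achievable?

This is a 0-1 knapsack instance.
Allowing fractional choices, the relaxed optimum would be about 42.7, but items are indivisible.
crate E + crate C + crate B: weight 2 + 6 + 6 = 14 ≤ 17, value 8 + 10 + 17 = 35.
crate E + crate D + crate B: weight 2 + 8 + 6 = 16 ≤ 17, value 8 + 16 + 17 = 41.
Best is crate E, crate D, and crate B with total value 41.

41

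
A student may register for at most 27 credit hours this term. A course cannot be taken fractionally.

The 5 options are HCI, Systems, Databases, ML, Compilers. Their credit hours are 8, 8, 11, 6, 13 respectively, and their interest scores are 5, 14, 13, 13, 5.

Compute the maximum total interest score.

Allowing fractional choices, the relaxed optimum would be about 41.2, but courses are indivisible.
Systems + Databases + ML: credit hours 8 + 11 + 6 = 25 ≤ 27, interest score 14 + 13 + 13 = 40.
HCI + Systems + ML: credit hours 8 + 8 + 6 = 22 ≤ 27, interest score 5 + 14 + 13 = 32.
Best is Systems, Databases, and ML with total interest score 40.

40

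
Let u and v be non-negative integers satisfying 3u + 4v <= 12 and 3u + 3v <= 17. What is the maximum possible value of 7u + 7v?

(u,v)=(4,0) is feasible, giving 28.
(u,v)=(3,0) is feasible, giving 21.
The best lattice point is (4,0), giving 28.

28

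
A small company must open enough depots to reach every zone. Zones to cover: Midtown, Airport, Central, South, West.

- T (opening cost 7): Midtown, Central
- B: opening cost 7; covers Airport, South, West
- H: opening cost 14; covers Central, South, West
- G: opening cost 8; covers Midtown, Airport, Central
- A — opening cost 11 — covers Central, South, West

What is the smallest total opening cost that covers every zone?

Choose T and B: together they cover Midtown, Airport, Central, South, West — every zone.
Total opening cost: 7 + 7 = 14.

14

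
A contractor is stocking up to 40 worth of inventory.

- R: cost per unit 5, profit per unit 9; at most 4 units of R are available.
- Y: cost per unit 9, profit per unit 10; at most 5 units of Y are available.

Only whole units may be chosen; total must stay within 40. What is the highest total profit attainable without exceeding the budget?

This is a bounded integer knapsack.
R has the best ratio (9/5); taking only R gives at most 4×9 = 36 (stopped by the supply cap of 4).
Mixing does better — 4×R and 2×Y: cost 38 ≤ 40, profit 4·9 + 2·10 = 56.

56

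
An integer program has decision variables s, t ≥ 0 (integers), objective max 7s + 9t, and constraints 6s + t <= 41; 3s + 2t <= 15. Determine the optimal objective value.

63

(s,t)=(0,7) is feasible, giving 63.
(s,t)=(1,6) is feasible, giving 61.
The best lattice point is (0,7), giving 63.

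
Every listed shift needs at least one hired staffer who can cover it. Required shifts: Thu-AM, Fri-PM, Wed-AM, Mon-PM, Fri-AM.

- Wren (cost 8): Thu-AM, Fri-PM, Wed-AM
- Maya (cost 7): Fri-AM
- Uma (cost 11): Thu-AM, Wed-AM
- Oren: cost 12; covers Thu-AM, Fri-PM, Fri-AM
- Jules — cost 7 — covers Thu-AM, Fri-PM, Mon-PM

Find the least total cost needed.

Choose Wren, Maya, and Jules: together they cover Thu-AM, Fri-PM, Wed-AM, Mon-PM, Fri-AM — every shift.
Total cost: 8 + 7 + 7 = 22.
No cover costs less than 22.

22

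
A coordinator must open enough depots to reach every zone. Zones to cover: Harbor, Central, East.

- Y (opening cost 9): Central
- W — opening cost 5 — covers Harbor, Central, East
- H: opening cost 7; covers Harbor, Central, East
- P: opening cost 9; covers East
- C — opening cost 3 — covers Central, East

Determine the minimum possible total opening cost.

5

The greedy cost-per-new-zone heuristic would pick C and W for 8, but a cheaper cover exists.
W alone covers Harbor, Central, East — every zone.
Total opening cost: 5.
No cover costs less than 5.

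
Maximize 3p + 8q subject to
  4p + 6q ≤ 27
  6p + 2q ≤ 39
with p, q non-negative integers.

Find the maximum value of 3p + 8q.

32

Relaxing integrality, the LP optimum is 36.00 at (p,q) = (0, 4.5), which is not an integer point.
(p,q)=(0,4) is feasible, giving 32.
(p,q)=(1,3) is feasible, giving 27.
(p,q)=(0,3) is feasible, giving 24.
Maximum is 32 at (p,q)=(0,4).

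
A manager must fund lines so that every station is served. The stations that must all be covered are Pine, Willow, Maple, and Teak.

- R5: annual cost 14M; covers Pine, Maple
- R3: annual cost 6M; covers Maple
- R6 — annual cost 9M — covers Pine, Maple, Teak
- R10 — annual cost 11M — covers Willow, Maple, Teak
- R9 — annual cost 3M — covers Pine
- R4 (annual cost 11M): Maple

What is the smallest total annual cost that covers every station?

14

This is an integer covering problem.
The greedy cost-per-new-station heuristic would pick R6 and R10 for 20, but a cheaper cover exists.
Choose R10 and R9: together they cover Pine, Willow, Maple, Teak — every station.
Total annual cost: 11 + 3 = 14.
No cover costs less than 14.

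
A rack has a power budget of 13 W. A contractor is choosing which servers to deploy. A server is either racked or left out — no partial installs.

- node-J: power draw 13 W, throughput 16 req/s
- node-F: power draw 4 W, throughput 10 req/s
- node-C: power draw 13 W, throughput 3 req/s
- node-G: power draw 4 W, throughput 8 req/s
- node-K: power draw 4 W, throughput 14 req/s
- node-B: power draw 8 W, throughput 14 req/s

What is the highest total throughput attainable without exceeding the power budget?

32

Allowing fractional choices, the relaxed optimum would be about 33.8, but servers are indivisible.
node-F + node-K: power draw 4 + 4 = 8 ≤ 13, throughput 10 + 14 = 24.
node-K + node-B: power draw 4 + 8 = 12 ≤ 13, throughput 14 + 14 = 28.
node-F + node-G + node-K: power draw 4 + 4 + 4 = 12 ≤ 13, throughput 10 + 8 + 14 = 32.
Best is node-F, node-G, and node-K with total throughput 32.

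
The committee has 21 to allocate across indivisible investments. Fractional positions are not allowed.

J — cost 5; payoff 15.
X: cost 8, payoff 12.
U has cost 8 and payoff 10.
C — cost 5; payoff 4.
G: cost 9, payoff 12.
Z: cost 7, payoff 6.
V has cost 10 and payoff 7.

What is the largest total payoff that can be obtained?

37

Treat it as a binary knapsack problem.
J + X + Z: cost 5 + 8 + 7 = 20 ≤ 21, payoff 15 + 12 + 6 = 33.
J + G + Z: cost 5 + 9 + 7 = 21 ≤ 21, payoff 15 + 12 + 6 = 33.
J + X + U: cost 5 + 8 + 8 = 21 ≤ 21, payoff 15 + 12 + 10 = 37.
Best is J, X, and U with total payoff 37.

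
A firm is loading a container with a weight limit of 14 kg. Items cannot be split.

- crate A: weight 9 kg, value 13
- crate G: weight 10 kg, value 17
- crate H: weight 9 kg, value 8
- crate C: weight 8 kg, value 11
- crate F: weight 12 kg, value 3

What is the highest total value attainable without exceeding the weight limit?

17

Allowing fractional choices, the relaxed optimum would be about 22.8, but items are indivisible.
crate G: weight 10 ≤ 14, value 17.
crate A: weight 9 ≤ 14, value 13.
Best is crate G with total value 17.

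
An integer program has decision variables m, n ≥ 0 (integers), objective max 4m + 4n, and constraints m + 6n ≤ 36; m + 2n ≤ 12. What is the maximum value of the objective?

(m,n)=(12,0) is feasible, giving 48.
(m,n)=(11,0) is feasible, giving 44.
No feasible integer point exceeds 48.

48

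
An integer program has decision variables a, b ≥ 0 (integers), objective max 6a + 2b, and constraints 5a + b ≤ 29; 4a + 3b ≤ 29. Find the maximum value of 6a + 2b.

(a,b)=(5,3) is feasible, giving 36.
(a,b)=(5,2) is feasible, giving 34.
(a,b)=(4,4) is feasible, giving 32.
No feasible integer point exceeds 36.

36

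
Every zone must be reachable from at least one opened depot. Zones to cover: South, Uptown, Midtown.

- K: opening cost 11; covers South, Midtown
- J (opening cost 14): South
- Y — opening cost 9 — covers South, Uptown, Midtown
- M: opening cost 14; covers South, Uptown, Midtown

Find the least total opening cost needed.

9

This is a weighted set-cover instance.
Y alone covers South, Uptown, Midtown — every zone.
Total opening cost: 9.
No cover costs less than 9.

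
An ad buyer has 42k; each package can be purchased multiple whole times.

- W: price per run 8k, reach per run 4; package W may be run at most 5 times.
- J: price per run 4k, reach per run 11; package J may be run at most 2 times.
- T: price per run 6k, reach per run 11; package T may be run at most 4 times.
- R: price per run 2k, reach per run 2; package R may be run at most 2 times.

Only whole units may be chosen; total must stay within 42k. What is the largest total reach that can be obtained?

2×J, 4×T, and 2×R: price 36 ≤ 42, reach 2·11 + 4·11 + 2·2 = 70.
1×W, 2×J, 4×T, and 1×R: price 42 ≤ 42, reach 1·4 + 2·11 + 4·11 + 1·2 = 72.
Best is 72.

72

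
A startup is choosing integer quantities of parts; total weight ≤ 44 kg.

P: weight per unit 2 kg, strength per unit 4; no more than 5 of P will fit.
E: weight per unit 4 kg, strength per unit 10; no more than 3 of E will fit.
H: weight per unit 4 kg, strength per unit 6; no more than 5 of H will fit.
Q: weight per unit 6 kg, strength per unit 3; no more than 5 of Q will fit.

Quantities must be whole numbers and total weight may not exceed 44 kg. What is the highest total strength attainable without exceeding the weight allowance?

80

5×P, 3×E, 4×H, and 1×Q: weight 44 ≤ 44, strength 5·4 + 3·10 + 4·6 + 1·3 = 77.
5×P, 3×E, and 5×H: weight 42 ≤ 44, strength 5·4 + 3·10 + 5·6 = 80.
Best is 80.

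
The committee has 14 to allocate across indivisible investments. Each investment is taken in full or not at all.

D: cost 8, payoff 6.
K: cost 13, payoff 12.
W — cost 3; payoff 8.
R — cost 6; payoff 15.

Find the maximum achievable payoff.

23

This is an integer program with binary decision variables.
Take W and R: cost 3 + 6 = 9 ≤ 14, payoff 8 + 15 = 23.
No other feasible combination does better.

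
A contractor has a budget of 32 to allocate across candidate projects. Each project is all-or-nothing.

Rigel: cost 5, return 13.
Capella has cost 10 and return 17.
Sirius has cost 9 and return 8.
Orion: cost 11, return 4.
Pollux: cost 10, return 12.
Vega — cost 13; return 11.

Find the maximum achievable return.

42

This is a 0-1 knapsack instance.
Allowing fractional choices, the relaxed optimum would be about 48.2, but projects are indivisible.
Rigel + Capella + Pollux: cost 5 + 10 + 10 = 25 ≤ 32, return 13 + 17 + 12 = 42.
Rigel + Capella + Vega: cost 5 + 10 + 13 = 28 ≤ 32, return 13 + 17 + 11 = 41.
Rigel + Capella + Sirius: cost 5 + 10 + 9 = 24 ≤ 32, return 13 + 17 + 8 = 38.
Best is Rigel, Capella, and Pollux with total return 42.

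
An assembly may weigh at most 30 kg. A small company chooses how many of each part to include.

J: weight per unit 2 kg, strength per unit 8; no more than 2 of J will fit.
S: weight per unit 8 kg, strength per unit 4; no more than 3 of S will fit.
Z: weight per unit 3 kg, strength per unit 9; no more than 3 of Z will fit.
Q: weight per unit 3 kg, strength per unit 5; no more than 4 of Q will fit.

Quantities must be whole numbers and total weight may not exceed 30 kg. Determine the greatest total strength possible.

63

Take 2×J, 3×Z, and 4×Q: weight 25 ≤ 30, strength 2·8 + 3·9 + 4·5 = 63.
J has the best ratio (8/2) and is taken to its limit of 2; remaining capacity is filled optimally with the others.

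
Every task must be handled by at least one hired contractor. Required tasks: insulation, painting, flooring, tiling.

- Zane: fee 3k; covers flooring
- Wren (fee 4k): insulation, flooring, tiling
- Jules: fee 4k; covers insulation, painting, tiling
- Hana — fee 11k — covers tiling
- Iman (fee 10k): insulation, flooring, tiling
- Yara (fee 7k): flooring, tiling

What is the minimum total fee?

The greedy cost-per-new-task heuristic would pick Wren and Jules for 8, but a cheaper cover exists.
Choose Zane and Jules: together they cover insulation, painting, flooring, tiling — every task.
Total fee: 3 + 4 = 7.
No cover costs less than 7.

7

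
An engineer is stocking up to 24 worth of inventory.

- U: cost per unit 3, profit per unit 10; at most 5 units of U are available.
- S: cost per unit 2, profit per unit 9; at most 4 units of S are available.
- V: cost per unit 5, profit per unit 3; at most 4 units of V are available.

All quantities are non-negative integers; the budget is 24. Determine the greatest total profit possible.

86

This is a bounded integer knapsack.
5×U and 4×S: cost 23 ≤ 24, profit 5·10 + 4·9 = 86.
5×U and 3×S: cost 21 ≤ 24, profit 5·10 + 3·9 = 77.
Best is 86.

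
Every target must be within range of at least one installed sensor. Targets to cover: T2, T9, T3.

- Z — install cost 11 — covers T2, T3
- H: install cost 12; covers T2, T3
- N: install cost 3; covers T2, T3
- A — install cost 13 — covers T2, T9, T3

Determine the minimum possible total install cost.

13

This is an integer covering problem.
A alone covers T2, T9, T3 — every target.
Total install cost: 13.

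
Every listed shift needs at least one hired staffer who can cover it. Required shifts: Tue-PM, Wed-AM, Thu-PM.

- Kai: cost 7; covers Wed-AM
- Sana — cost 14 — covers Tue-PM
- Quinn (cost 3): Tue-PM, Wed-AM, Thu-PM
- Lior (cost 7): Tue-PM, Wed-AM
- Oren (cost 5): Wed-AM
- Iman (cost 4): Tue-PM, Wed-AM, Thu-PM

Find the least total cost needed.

This is an integer covering problem.
Quinn alone covers Tue-PM, Wed-AM, Thu-PM — every shift.
Total cost: 3.
No cover costs less than 3.

3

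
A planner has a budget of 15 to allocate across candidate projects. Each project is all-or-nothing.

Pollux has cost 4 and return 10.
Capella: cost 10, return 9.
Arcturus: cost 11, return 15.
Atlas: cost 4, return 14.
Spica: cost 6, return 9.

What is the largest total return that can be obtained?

This is a 0-1 knapsack instance.
Pollux + Atlas + Spica: cost 4 + 4 + 6 = 14 ≤ 15, return 10 + 14 + 9 = 33.
Arcturus + Atlas: cost 11 + 4 = 15 ≤ 15, return 15 + 14 = 29.
Best is Pollux, Atlas, and Spica with total return 33.

33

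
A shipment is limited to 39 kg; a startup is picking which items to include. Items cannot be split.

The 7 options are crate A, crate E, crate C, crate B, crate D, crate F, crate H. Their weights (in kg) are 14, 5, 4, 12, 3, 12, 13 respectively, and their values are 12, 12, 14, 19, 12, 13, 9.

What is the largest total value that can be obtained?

crate E + crate C + crate B + crate D + crate H: weight 5 + 4 + 12 + 3 + 13 = 37 ≤ 39, value 12 + 14 + 19 + 12 + 9 = 66.
crate E + crate C + crate B + crate D + crate F: weight 5 + 4 + 12 + 3 + 12 = 36 ≤ 39, value 12 + 14 + 19 + 12 + 13 = 70.
crate A + crate E + crate C + crate B + crate D: weight 14 + 5 + 4 + 12 + 3 = 38 ≤ 39, value 12 + 12 + 14 + 19 + 12 = 69.
Best is crate E, crate C, crate B, crate D, and crate F with total value 70.

70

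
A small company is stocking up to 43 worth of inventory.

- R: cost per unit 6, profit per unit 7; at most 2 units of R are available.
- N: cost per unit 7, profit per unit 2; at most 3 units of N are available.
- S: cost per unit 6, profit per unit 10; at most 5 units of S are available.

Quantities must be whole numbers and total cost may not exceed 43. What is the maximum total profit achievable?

This is a bounded integer knapsack.
Take 2×R and 5×S: cost 42 ≤ 43, profit 2·7 + 5·10 = 64.
S has the best ratio (10/6) and is taken to its limit of 5; remaining capacity is filled optimally with the others.

64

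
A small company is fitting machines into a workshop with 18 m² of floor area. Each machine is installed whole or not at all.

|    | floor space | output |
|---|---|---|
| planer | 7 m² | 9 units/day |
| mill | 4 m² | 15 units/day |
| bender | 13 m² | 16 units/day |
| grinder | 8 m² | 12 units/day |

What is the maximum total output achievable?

Take mill and bender: floor space 4 + 13 = 17 ≤ 18, output 15 + 16 = 31.
No other feasible combination does better.

31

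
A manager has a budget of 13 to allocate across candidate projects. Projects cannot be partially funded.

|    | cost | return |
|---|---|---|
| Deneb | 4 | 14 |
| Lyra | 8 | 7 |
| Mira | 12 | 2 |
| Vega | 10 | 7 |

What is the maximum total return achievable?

21

Allowing fractional choices, the relaxed optimum would be about 21.7, but projects are indivisible.
Deneb: cost 4 ≤ 13, return 14.
Lyra: cost 8 ≤ 13, return 7.
Deneb + Lyra: cost 4 + 8 = 12 ≤ 13, return 14 + 7 = 21.
Best is Deneb and Lyra with total return 21.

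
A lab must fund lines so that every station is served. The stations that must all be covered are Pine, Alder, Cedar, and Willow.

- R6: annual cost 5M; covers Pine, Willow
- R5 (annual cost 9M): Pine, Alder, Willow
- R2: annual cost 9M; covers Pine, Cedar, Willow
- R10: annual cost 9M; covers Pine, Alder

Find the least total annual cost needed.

The greedy cost-per-new-station heuristic would pick R6, R5, and R2 for 23, but a cheaper cover exists.
Choose R5 and R2: together they cover Pine, Alder, Cedar, Willow — every station.
Total annual cost: 9 + 9 = 18.
No cover costs less than 18.

18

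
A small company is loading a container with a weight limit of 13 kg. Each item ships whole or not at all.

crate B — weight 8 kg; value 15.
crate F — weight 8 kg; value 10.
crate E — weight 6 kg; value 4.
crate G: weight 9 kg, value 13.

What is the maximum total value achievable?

15

Take crate B: weight 8 ≤ 13, value 15.
No other feasible combination does better.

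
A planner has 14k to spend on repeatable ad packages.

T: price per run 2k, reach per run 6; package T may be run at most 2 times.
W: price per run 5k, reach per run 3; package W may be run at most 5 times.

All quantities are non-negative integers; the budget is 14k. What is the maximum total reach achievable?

18

This is a bounded integer knapsack.
T has the best ratio (6/2); taking only T gives at most 2×6 = 12 (stopped by the supply cap of 2).
Mixing does better — 2×T and 2×W: price 14 ≤ 14, reach 2·6 + 2·3 = 18.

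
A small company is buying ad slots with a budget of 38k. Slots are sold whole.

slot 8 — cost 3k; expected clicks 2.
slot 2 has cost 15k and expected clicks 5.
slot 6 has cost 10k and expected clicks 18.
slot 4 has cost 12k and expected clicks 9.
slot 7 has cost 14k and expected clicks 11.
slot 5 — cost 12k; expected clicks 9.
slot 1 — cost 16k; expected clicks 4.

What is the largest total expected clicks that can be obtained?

Allowing fractional choices, the relaxed optimum would be about 39.5, but ad slots are indivisible.
slot 8 + slot 6 + slot 4 + slot 5: cost 3 + 10 + 12 + 12 = 37 ≤ 38, expected clicks 2 + 18 + 9 + 9 = 38.
slot 6 + slot 7 + slot 5: cost 10 + 14 + 12 = 36 ≤ 38, expected clicks 18 + 11 + 9 = 38.
slot 6 + slot 4 + slot 7: cost 10 + 12 + 14 = 36 ≤ 38, expected clicks 18 + 9 + 11 = 38.
The maximum expected clicks is 38; one optimal choice is slot 6, slot 4, and slot 7.

38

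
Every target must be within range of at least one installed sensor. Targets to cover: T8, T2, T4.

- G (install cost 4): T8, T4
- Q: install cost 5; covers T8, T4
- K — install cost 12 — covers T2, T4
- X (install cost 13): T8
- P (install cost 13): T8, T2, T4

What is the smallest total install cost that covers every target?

13

The greedy cost-per-new-target heuristic would pick G and K for 16, but a cheaper cover exists.
P alone covers T8, T2, T4 — every target.
Total install cost: 13.
No cover costs less than 13.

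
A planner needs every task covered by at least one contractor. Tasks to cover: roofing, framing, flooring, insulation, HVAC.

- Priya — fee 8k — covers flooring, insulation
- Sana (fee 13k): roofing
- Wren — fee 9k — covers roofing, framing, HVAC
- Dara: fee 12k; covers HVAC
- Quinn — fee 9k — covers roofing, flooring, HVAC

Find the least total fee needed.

17

Choose Priya and Wren: together they cover roofing, framing, flooring, insulation, HVAC — every task.
Total fee: 8 + 9 = 17.
No cover costs less than 17.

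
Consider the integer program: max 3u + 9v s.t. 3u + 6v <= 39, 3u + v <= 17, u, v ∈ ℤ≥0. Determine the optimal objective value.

The continuous relaxation peaks at (0, 6.5) with value 58.50; rounding to a feasible lattice point costs some objective.
(u,v)=(1,6): 3·1+6·6=39≤39, 3·1+1·6=9≤17, objective 57.
(u,v)=(0,6): 3·0+6·6=36≤39, 3·0+1·6=6≤17, objective 54.
(u,v)=(2,5): 3·2+6·5=36≤39, 3·2+1·5=11≤17, objective 51.
The best lattice point is (1,6), giving 57.

57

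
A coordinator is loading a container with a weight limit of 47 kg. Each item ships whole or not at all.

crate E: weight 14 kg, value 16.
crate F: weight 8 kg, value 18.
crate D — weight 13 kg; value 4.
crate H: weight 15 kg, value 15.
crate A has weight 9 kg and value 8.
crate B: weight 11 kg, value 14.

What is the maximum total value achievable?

crate E + crate F + crate A + crate B: weight 14 + 8 + 9 + 11 = 42 ≤ 47, value 16 + 18 + 8 + 14 = 56.
crate F + crate H + crate A + crate B: weight 8 + 15 + 9 + 11 = 43 ≤ 47, value 18 + 15 + 8 + 14 = 55.
crate E + crate F + crate H + crate A: weight 14 + 8 + 15 + 9 = 46 ≤ 47, value 16 + 18 + 15 + 8 = 57.
Best is crate E, crate F, crate H, and crate A with total value 57.

57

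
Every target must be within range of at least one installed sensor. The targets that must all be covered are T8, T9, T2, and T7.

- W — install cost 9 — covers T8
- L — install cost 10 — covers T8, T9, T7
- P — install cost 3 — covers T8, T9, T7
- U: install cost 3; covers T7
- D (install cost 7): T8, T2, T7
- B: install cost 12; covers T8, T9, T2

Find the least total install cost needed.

This is a weighted set-cover instance.
Choose P and D: together they cover T8, T9, T2, T7 — every target.
Total install cost: 3 + 7 = 10.
No cover costs less than 10.

10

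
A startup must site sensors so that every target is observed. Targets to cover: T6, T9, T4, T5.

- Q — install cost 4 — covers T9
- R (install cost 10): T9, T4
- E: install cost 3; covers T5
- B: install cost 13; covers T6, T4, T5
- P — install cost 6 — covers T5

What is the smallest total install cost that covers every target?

17

The greedy cost-per-new-target heuristic would pick E, Q, and B for 20, but a cheaper cover exists.
Choose Q and B: together they cover T6, T9, T4, T5 — every target.
Total install cost: 4 + 13 = 17.
No cover costs less than 17.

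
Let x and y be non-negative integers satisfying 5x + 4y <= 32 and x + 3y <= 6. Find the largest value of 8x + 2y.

(x,y)=(6,0): 5·6+4·0=30≤32, 1·6+3·0=6≤6, objective 48.
(x,y)=(5,0): 5·5+4·0=25≤32, 1·5+3·0=5≤6, objective 40.
The best lattice point is (6,0), giving 48.

48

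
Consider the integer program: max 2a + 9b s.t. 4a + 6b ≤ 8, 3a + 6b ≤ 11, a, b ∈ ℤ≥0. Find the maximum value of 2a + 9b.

9

The continuous relaxation peaks at (0, 1.33) with value 12.00; rounding to a feasible lattice point costs some objective.
(a,b)=(0,1): 4·0+6·1=6≤8, 3·0+6·1=6≤11, objective 9.
(a,b)=(1,0): 4·1+6·0=4≤8, 3·1+6·0=3≤11, objective 2.
(a,b)=(0,0): 4·0+6·0=0≤8, 3·0+6·0=0≤11, objective 0.
No feasible integer point exceeds 9.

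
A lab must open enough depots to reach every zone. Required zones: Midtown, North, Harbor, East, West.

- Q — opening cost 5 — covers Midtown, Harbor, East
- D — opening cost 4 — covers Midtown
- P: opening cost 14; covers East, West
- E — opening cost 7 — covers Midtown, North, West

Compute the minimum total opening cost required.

Choose Q and E: together they cover Midtown, North, Harbor, East, West — every zone.
Total opening cost: 5 + 7 = 12.
No cover costs less than 12.

12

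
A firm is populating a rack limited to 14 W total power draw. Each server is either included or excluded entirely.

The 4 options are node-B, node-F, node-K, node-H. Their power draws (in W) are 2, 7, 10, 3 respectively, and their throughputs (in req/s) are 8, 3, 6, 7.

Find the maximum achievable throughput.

Allowing fractional choices, the relaxed optimum would be about 20.4, but servers are indivisible.
node-B + node-H: power draw 2 + 3 = 5 ≤ 14, throughput 8 + 7 = 15.
node-B + node-K: power draw 2 + 10 = 12 ≤ 14, throughput 8 + 6 = 14.
node-B + node-F + node-H: power draw 2 + 7 + 3 = 12 ≤ 14, throughput 8 + 3 + 7 = 18.
Best is node-B, node-F, and node-H with total throughput 18.

18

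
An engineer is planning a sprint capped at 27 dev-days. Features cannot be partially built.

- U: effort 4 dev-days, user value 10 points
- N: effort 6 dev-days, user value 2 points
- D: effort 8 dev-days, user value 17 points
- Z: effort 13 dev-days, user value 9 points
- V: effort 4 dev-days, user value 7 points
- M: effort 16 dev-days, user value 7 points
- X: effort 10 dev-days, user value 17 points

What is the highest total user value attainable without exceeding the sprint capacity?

51

This is an integer program with binary decision variables.
Allowing fractional choices, the relaxed optimum would be about 51.7, but features are indivisible.
U + D + X: effort 4 + 8 + 10 = 22 ≤ 27, user value 10 + 17 + 17 = 44.
D + V + X: effort 8 + 4 + 10 = 22 ≤ 27, user value 17 + 7 + 17 = 41.
U + D + V + X: effort 4 + 8 + 4 + 10 = 26 ≤ 27, user value 10 + 17 + 7 + 17 = 51.
Best is U, D, V, and X with total user value 51.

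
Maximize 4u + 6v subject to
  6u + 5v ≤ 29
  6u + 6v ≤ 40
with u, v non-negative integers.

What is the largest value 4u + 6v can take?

(u,v)=(0,5): 6·0+5·5=25≤29, 6·0+6·5=30≤40, objective 30.
(u,v)=(1,4): 6·1+5·4=26≤29, 6·1+6·4=30≤40, objective 28.
The best lattice point is (0,5), giving 30.

30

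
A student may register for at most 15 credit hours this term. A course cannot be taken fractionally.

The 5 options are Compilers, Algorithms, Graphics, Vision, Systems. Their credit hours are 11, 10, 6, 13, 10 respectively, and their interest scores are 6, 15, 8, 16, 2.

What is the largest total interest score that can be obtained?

This is a 0-1 knapsack instance.
Allowing fractional choices, the relaxed optimum would be about 21.7, but courses are indivisible.
Algorithms: credit hours 10 ≤ 15, interest score 15.
Graphics: credit hours 6 ≤ 15, interest score 8.
Vision: credit hours 13 ≤ 15, interest score 16.
Best is Vision with total interest score 16.

16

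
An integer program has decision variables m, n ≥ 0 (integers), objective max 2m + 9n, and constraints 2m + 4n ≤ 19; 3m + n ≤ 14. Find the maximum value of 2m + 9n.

38

The continuous relaxation peaks at (0, 4.75) with value 42.75; rounding to a feasible lattice point costs some objective.
(m,n)=(1,4): 2·1+4·4=18≤19, 3·1+1·4=7≤14, objective 38.
(m,n)=(0,4): 2·0+4·4=16≤19, 3·0+1·4=4≤14, objective 36.
(m,n)=(2,3): 2·2+4·3=16≤19, 3·2+1·3=9≤14, objective 31.
(m,n)=(1,3): 2·1+4·3=14≤19, 3·1+1·3=6≤14, objective 29.
The best lattice point is (1,4), giving 38.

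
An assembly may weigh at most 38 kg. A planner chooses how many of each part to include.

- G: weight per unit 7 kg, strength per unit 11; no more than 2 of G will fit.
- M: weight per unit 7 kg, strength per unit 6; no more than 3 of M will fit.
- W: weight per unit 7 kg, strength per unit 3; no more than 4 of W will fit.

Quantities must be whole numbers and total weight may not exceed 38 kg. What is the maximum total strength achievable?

40

G has the best ratio (11/7); taking only G gives at most 2×11 = 22 (stopped by the supply cap of 2).
Mixing does better — 2×G and 3×M: weight 35 ≤ 38, strength 2·11 + 3·6 = 40.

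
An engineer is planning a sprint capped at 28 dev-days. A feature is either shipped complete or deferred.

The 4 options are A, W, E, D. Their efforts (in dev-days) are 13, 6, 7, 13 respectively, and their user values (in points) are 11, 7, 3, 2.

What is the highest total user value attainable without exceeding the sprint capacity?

21

Take A, W, and E: effort 13 + 6 + 7 = 26 ≤ 28, user value 11 + 7 + 3 = 21.
No other feasible combination does better.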